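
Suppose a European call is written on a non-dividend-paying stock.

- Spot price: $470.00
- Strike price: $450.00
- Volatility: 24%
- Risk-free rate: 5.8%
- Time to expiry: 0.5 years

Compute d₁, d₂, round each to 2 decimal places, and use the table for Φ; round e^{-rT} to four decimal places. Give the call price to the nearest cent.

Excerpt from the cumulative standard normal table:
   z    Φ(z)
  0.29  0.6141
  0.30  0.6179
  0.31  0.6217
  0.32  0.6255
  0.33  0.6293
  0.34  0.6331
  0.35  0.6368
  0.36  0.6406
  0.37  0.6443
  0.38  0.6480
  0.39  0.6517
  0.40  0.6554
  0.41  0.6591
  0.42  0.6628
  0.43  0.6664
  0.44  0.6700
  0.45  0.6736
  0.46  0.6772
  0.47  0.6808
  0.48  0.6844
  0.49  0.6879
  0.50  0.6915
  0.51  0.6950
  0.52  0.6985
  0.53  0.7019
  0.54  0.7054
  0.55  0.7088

$49.90

T = 0.5;  σ√T = 0.1697
d₁ = [ln(470/450) + (0.058 + 0.24²/2)·0.5] / 0.1697 = [0.0435 + 0.0434] / 0.1697 = 0.5120 ≈ 0.51
d₂ = d₁ − σ√T = 0.5120 − 0.1697 = 0.3423 ≈ 0.34
e^(−rT) = e^(−0.058·0.5) = 0.9714
N(d₁) = N(0.51) = 0.6950;  N(d₂) = N(0.34) = 0.6331
C = 470·0.6950 − 450·0.9714·0.6331 = 326.6500 − 276.7470 = 49.9030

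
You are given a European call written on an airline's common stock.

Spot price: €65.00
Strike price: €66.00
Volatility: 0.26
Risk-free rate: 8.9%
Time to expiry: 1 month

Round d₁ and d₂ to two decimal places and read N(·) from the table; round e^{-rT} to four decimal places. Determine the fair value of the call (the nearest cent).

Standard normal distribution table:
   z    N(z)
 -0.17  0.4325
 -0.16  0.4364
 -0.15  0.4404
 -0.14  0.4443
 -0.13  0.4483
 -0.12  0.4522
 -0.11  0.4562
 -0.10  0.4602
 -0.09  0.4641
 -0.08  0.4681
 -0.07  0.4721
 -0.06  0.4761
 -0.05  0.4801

€1.58

σ√T = 0.26 × 0.2887 = 0.0751
ln(S/K) + (r + σ²/2)T = ln(65/66) + (0.089 + 0.26²/2)·0.08333 = -0.0153 + 0.0102 = -0.0050
d₁ = -0.0050 / 0.0751 = -0.0671 ⇒ -0.07
d₂ = d₁ − σ√T = -0.0671 − 0.0751 = -0.1421 ⇒ -0.14
e^(−rT) = e^(−0.089·0.08333) = 0.9926
N(d₁) = N(-0.07) = 0.4721;  N(d₂) = N(-0.14) = 0.4443
C = 65·0.4721 − 66·0.9926·0.4443 = 30.6865 − 29.1068 = 1.5797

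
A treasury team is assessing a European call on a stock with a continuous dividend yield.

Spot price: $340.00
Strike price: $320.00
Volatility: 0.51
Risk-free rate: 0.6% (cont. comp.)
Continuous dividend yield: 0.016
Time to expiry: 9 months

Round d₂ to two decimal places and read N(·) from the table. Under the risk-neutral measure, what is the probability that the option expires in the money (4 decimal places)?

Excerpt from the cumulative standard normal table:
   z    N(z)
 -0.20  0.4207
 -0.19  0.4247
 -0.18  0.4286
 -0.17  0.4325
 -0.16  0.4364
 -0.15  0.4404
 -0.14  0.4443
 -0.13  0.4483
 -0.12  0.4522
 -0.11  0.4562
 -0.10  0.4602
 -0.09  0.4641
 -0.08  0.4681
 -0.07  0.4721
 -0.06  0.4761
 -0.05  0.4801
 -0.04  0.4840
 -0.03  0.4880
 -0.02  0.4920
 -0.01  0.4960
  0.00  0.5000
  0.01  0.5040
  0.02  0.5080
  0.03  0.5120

0.4602

σ√T = 0.51·√0.75 = 0.4417
d₁ = [ln(340/320) + (0.006 − 0.016 + ½·0.51²)·0.75] / (σ√T) = (0.0606 + 0.0900) / 0.4417 = 0.3411 ⇒ 0.34
d₂ = 0.3411 − 0.4417 = -0.1006 ⇒ -0.10
Pr(exercise) under Q = N(d₂) = 0.4602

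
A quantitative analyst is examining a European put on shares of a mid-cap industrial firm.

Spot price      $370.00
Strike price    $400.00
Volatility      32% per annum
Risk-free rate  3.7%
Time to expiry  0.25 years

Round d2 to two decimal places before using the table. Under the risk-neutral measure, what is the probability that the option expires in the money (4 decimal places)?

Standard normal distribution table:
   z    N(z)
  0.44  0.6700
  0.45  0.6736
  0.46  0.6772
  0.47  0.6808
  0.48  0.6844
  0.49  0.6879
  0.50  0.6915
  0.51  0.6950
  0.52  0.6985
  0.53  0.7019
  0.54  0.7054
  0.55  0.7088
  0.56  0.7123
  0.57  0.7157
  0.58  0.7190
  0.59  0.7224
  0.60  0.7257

0.6950

σ√T = 0.32·√0.25 = 0.1600
ln(S/K) + (r + σ²/2)T = ln(370/400) + (0.037 + 0.32²/2)·0.25 = -0.0780 + 0.0221 = -0.0559
d₁ = -0.0559 / 0.1600 = -0.3494 which rounds to -0.35
d₂ = d₁ − σ√T = -0.3494 − 0.1600 = -0.5094 which rounds to -0.51
Pr(exercise) under Q = N(−d₂) = N(0.51) = 0.6950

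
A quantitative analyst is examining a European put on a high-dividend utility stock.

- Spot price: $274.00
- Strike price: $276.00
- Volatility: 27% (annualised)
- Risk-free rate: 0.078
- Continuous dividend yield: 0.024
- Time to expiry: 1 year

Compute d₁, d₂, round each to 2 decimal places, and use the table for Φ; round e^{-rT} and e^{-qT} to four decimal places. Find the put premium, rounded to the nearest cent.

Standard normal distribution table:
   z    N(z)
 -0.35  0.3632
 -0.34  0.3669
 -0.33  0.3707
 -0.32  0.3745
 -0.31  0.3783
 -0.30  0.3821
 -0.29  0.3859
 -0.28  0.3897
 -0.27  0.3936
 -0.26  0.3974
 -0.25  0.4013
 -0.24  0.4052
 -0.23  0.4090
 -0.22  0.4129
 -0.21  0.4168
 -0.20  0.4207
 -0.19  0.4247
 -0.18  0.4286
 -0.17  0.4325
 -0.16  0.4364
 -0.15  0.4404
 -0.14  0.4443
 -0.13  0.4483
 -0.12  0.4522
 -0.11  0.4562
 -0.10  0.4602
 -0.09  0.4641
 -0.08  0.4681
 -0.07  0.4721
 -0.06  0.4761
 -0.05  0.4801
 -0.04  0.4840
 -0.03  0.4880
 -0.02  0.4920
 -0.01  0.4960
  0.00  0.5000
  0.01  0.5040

σ√T = 0.27·√1 = 0.2700
ln(S/K) + (r − q + σ²/2)T = ln(274/276) + (0.078 − 0.024 + 0.27²/2)·1 = -0.0073 + 0.0905 = 0.0832
d₁ = 0.0832 / 0.2700 = 0.3081 ≈ 0.31
d₂ = d₁ − σ√T = 0.3081 − 0.2700 = 0.0381 ≈ 0.04
e^(−qT) = e^(−0.024·1) = 0.9763;  e^(−rT) = e^(−0.078·1) = 0.9250
N(−d₂) = N(-0.04) = 0.4840;  N(−d₁) = N(-0.31) = 0.3783
P = 276·0.9250·0.4840 − 274·0.9763·0.3783 = 123.5652 − 101.1976 = 22.3676

$22.37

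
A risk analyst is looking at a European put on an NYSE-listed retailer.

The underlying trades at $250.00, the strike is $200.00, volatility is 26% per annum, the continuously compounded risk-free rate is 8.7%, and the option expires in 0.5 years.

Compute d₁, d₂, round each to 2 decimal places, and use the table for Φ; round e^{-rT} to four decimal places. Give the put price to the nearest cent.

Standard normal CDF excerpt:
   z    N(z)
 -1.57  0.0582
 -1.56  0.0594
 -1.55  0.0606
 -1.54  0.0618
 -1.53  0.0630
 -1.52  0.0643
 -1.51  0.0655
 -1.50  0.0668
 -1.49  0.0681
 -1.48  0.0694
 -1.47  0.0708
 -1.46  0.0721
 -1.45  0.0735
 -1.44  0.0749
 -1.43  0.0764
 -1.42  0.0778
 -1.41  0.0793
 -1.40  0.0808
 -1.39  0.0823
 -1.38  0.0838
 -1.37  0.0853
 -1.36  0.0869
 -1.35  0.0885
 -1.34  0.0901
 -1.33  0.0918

T = 0.5;  σ√T = 0.1838
d₁ = [ln(250/200) + (0.087 + ½·0.26²)·0.5] / (σ√T) = (0.2231 + 0.0604) / 0.1838 = 1.5423 ⇒ 1.54
d₂ = 1.5423 − 0.1838 = 1.3584 ⇒ 1.36
e^(−rT) = e^(−0.087·0.5) = 0.9574
N(−d₂) = N(-1.36) = 0.0869;  N(−d₁) = N(-1.54) = 0.0618
P = 200·0.9574·0.0869 − 250·0.0618 = 16.6396 − 15.4500 = 1.1896

$1.19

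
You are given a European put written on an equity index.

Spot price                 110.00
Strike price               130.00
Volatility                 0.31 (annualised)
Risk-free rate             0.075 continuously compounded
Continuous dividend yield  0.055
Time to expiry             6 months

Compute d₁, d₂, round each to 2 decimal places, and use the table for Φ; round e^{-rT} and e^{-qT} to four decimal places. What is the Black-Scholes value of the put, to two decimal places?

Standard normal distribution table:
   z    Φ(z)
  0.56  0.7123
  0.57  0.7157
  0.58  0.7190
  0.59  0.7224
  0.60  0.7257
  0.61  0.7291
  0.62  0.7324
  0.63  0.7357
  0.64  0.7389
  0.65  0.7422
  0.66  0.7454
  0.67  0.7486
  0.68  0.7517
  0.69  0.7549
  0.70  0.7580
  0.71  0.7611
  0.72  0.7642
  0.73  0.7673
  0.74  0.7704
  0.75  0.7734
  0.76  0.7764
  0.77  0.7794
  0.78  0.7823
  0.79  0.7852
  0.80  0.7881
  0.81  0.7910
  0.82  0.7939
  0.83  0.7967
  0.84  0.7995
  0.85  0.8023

σ√T = 0.31·√0.5 = 0.2192
d₁ = [ln(110/130) + (0.075 − 0.055 + 0.31²/2)·0.5] / 0.2192 = [-0.1671 + 0.0340] / 0.2192 = -0.6069 → -0.61
d₂ = d₁ − σ√T = -0.6069 − 0.2192 = -0.8261 → -0.83
e^(−qT) = e^(−0.055·0.5) = 0.9729;  e^(−rT) = e^(−0.075·0.5) = 0.9632
N(−d₂) = N(0.83) = 0.7967;  N(−d₁) = N(0.61) = 0.7291
P = 130·0.9632·0.7967 − 110·0.9729·0.7291 = 99.7596 − 78.0276 = 21.7320

21.73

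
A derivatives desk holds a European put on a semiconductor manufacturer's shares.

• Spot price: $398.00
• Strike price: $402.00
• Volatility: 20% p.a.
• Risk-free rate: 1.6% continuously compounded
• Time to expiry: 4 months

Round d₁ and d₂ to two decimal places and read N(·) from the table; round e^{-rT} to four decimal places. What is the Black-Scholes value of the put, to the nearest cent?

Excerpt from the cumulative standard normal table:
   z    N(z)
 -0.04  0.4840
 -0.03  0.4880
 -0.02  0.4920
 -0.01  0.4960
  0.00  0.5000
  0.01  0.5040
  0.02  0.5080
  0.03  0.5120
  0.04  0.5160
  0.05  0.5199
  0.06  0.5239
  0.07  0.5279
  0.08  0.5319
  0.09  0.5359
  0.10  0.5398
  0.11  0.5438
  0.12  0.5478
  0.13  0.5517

$20.03

σ√T = 0.2·√0.3333 = 0.1155
d₁ = [ln(398/402) + (0.016 + 0.2²/2)·0.3333] / 0.1155 = [-0.0100 + 0.0120] / 0.1155 = 0.0173 → 0.02
d₂ = d₁ − σ√T = 0.0173 − 0.1155 = -0.0982 → -0.10
exp(−rT) = exp(−0.016·0.3333) = 0.9947
N(−d₂) = N(0.10) = 0.5398;  N(−d₁) = N(-0.02) = 0.4920
P = 402·0.9947·0.5398 − 398·0.4920 = 215.8495 − 195.8160 = 20.0335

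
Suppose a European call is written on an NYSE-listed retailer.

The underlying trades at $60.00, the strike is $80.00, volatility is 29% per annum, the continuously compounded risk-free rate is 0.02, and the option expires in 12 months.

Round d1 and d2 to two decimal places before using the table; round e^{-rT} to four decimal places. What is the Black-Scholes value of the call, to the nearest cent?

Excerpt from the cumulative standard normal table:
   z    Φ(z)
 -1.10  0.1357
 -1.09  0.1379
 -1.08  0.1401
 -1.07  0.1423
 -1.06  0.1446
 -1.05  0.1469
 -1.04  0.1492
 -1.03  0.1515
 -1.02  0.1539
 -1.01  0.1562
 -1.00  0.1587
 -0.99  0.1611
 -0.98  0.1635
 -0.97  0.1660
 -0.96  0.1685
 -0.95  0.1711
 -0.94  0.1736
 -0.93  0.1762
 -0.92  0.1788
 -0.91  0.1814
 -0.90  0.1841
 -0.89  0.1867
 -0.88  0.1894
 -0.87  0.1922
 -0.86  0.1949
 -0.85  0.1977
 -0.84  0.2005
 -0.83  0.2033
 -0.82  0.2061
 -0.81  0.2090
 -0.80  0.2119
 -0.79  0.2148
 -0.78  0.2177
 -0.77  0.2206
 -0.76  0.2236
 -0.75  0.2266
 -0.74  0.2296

T = 1;  σ√T = 0.2900
ln(S/K) + (r + σ²/2)T = ln(60/80) + (0.02 + 0.29²/2)·1 = -0.2877 + 0.0620 = -0.2256
d₁ = -0.2256 / 0.2900 = -0.7780 ≈ -0.78
d₂ = d₁ − σ√T = -0.7780 − 0.2900 = -1.0680 ≈ -1.07
exp(−rT) = exp(−0.02·1) = 0.9802
N(d₁) = N(-0.78) = 0.2177;  N(d₂) = N(-1.07) = 0.1423
C = 60·0.2177 − 80·0.9802·0.1423 = 13.0620 − 11.1586 = 1.9034

$1.90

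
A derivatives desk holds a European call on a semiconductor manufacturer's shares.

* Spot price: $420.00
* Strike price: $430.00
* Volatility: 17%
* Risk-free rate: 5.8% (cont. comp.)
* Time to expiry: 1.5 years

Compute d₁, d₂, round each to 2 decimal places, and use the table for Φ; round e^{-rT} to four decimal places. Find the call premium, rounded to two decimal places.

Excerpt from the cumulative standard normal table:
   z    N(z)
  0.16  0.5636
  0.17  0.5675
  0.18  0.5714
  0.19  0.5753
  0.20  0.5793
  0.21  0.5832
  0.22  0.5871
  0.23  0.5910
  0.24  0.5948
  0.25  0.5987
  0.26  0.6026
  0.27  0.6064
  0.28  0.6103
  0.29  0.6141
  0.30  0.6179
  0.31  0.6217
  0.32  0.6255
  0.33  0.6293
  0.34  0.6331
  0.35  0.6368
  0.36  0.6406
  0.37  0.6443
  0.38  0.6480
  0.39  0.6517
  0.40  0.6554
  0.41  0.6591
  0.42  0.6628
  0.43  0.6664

σ√T = 0.17·√1.5 = 0.2082
d₁ = [ln(420/430) + (0.058 + 0.17²/2)·1.5] / 0.2082 = [-0.0235 + 0.1087] / 0.2082 = 0.4089 → 0.41
d₂ = d₁ − σ√T = 0.4089 − 0.2082 = 0.2007 → 0.20
exp(−rT) = exp(−0.058·1.5) = 0.9167
C = 420·N(0.41) − 430·0.9167·N(0.20) = 420·0.6591 − 430·0.9167·0.5793 = 276.8220 − 228.3491 = 48.4729

$48.47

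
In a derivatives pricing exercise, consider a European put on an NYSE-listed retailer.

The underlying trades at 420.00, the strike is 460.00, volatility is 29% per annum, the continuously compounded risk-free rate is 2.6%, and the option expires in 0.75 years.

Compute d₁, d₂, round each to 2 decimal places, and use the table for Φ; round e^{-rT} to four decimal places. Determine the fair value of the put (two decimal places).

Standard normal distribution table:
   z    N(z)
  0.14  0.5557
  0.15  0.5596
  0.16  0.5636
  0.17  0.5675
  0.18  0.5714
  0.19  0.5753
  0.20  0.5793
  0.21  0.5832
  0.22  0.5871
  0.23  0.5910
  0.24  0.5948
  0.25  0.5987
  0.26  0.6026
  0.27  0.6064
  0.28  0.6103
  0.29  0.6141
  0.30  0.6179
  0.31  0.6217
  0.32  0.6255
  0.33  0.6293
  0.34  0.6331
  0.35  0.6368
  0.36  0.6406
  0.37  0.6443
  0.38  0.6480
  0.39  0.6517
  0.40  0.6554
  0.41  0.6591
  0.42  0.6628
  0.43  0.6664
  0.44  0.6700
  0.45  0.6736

60.62

σ√T = 0.29 × 0.8660 = 0.2511
ln(S/K) + (r + σ²/2)T = ln(420/460) + (0.026 + 0.29²/2)·0.75 = -0.0910 + 0.0510 = -0.0399
d₁ = -0.0399 / 0.2511 = -0.1590 ≈ -0.16
d₂ = d₁ − σ√T = -0.1590 − 0.2511 = -0.4102 ≈ -0.41
exp(−rT) = exp(−0.026·0.75) = 0.9807
P = 460·0.9807·N(0.41) − 420·N(0.16) = 460·0.9807·0.6591 − 420·0.5636 = 297.3345 − 236.7120 = 60.6225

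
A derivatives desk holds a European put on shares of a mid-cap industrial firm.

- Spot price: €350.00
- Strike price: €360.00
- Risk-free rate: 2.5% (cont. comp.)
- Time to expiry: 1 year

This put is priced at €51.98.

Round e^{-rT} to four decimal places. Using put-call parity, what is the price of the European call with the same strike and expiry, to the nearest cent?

exp(−rT) = exp(−0.025·1) = 0.9753
Put-call parity: C − P = S − K·e^(−rT) = 350 − 360·0.9753 = 350 − 351.1080 = -1.1080
C = P + (C − P) = 51.98 + (-1.1080) = 50.8720

€50.87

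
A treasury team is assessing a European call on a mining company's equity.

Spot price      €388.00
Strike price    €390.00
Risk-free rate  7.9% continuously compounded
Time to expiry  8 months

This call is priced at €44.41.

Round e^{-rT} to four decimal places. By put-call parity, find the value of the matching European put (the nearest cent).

exp(−rT) = exp(−0.079·0.6667) = 0.9487
Put-call parity: C − P = S − K·e^(−rT) = 388 − 390·0.9487 = 388 − 369.9930 = 18.0070
P = C − (C − P) = 44.41 − (18.0070) = 26.4030

€26.40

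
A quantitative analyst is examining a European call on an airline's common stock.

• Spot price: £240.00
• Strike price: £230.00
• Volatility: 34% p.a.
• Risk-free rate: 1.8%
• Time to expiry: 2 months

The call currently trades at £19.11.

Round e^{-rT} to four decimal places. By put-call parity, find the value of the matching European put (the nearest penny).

exp(−rT) = exp(−0.018·0.1667) = 0.9970
Put-call parity: C − P = S − K·e^(−rT) = 240 − 230·0.9970 = 240 − 229.3100 = 10.6900
P = C − (C − P) = 19.11 − (10.6900) = 8.4200

£8.42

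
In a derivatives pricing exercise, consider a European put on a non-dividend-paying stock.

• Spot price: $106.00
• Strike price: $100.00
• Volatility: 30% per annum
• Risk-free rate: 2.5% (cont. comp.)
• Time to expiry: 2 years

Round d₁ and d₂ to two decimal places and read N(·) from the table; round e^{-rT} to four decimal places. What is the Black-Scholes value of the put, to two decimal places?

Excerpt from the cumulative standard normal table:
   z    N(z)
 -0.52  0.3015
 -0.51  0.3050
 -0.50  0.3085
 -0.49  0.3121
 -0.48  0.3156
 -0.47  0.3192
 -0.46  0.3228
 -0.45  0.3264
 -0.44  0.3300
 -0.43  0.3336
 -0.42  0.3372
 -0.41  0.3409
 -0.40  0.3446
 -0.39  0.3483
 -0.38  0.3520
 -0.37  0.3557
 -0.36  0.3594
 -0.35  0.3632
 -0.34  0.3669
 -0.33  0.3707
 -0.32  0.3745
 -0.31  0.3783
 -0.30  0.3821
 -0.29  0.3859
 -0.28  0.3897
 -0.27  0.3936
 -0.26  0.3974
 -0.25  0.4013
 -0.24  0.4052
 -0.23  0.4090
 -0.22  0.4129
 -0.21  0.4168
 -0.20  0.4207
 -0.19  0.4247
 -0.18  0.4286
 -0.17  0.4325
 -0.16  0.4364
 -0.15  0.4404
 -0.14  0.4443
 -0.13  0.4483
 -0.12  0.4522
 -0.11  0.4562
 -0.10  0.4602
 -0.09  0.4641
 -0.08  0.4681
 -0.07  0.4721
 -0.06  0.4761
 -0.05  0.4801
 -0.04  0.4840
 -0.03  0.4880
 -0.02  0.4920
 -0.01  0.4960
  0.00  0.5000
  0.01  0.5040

σ√T = 0.3 × 1.4142 = 0.4243
d₁ = [ln(106/100) + (0.025 + 0.3²/2)·2] / 0.4243 = [0.0583 + 0.1400] / 0.4243 = 0.4673 → 0.47
d₂ = d₁ − σ√T = 0.4673 − 0.4243 = 0.0431 → 0.04
exp(−rT) = exp(−0.025·2) = 0.9512
N(−d₂) = N(-0.04) = 0.4840;  N(−d₁) = N(-0.47) = 0.3192
P = 100·0.9512·0.4840 − 106·0.3192 = 46.0381 − 33.8352 = 12.2029

$12.20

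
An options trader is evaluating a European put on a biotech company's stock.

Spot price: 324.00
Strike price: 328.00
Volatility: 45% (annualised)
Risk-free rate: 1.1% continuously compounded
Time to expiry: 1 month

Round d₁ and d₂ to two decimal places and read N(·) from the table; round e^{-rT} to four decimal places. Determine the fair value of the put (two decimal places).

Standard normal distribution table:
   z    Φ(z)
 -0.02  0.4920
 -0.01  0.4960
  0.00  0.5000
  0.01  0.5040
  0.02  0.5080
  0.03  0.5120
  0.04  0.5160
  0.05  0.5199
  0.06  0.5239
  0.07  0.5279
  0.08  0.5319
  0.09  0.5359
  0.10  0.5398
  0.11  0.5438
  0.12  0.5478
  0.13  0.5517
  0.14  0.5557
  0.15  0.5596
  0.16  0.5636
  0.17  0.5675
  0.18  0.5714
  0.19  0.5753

18.79

σ√T = 0.45·√0.08333 = 0.1299
d₁ = [ln(324/328) + (0.011 + 0.45²/2)·0.08333] / 0.1299 = [-0.0123 + 0.0094] / 0.1299 = -0.0224 which rounds to -0.02
d₂ = d₁ − σ√T = -0.0224 − 0.1299 = -0.1524 which rounds to -0.15
e^(−rT) = e^(−0.011·0.08333) = 0.9991
N(−d₂) = N(0.15) = 0.5596;  N(−d₁) = N(0.02) = 0.5080
P = 328·0.9991·0.5596 − 324·0.5080 = 183.3836 − 164.5920 = 18.7916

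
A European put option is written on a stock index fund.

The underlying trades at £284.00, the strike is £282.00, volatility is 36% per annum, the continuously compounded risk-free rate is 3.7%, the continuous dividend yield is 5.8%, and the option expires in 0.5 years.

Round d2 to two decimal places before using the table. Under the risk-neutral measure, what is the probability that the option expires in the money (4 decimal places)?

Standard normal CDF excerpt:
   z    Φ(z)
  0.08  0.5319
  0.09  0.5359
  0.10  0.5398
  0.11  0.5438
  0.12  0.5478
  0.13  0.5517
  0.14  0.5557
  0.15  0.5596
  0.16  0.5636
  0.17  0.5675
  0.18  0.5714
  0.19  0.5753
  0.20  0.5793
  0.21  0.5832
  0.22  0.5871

σ√T = 0.36·√0.5 = 0.2546
d₁ = [ln(284/282) + (0.037 − 0.058 + 0.36²/2)·0.5] / 0.2546 = [0.0071 + 0.0219] / 0.2546 = 0.1138 which rounds to 0.11
d₂ = d₁ − σ√T = 0.1138 − 0.2546 = -0.1408 which rounds to -0.14
Pr(exercise) under Q = N(−d₂) = N(0.14) = 0.5557

0.5557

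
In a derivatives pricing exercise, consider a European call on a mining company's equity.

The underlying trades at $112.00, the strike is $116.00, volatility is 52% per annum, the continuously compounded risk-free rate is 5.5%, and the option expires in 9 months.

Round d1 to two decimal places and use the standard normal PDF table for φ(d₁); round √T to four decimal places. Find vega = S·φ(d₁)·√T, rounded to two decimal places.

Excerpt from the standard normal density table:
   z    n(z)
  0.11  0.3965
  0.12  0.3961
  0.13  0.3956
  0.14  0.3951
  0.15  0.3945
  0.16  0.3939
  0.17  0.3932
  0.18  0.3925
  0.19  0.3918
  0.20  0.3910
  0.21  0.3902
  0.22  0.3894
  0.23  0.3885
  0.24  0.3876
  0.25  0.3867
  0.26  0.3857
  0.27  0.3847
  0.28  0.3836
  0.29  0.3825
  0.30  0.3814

σ√T = 0.52·√0.75 = 0.4503
d₁ = [ln(112/116) + (0.055 + 0.52²/2)·0.75] / 0.4503 = [-0.0351 + 0.1426] / 0.4503 = 0.2388 → 0.24
√T = √0.75 = 0.8660
φ(d₁) = φ(0.24) = 0.3876
vega = S·φ(d₁)·√T = 112·0.3876·0.8660 = 37.5941

37.59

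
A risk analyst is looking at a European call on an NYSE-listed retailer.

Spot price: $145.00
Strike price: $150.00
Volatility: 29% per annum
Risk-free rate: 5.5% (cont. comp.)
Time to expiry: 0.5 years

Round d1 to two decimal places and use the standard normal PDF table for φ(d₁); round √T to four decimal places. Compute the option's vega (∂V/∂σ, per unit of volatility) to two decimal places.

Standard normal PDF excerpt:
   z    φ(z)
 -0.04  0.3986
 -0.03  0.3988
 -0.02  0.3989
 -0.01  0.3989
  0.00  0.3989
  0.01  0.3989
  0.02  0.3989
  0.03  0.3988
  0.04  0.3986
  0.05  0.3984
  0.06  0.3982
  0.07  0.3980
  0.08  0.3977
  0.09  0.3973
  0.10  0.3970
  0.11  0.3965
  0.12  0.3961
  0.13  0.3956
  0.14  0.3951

40.81

σ√T = 0.29·√0.5 = 0.2051
d₁ = [ln(145/150) + (0.055 + 0.29²/2)·0.5] / 0.2051 = [-0.0339 + 0.0485] / 0.2051 = 0.0713 ≈ 0.07
√T = √0.5 = 0.7071
φ(d₁) = φ(0.07) = 0.3980
vega = S·φ(d₁)·√T = 145·0.3980·0.7071 = 40.8067
(Vega is the same for a European call and put with the same parameters.)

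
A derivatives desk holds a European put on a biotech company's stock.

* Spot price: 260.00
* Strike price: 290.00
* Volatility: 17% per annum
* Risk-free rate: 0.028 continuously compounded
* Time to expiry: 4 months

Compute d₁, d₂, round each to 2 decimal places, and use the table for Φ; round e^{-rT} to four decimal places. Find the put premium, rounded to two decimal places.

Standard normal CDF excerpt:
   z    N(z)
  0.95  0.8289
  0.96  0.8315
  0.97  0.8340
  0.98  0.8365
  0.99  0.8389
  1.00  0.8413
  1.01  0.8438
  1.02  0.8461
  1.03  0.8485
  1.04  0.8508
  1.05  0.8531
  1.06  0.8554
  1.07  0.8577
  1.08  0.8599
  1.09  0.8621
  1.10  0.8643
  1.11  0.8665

σ√T = 0.17 × 0.5774 = 0.0981
d₁ = [ln(260/290) + (0.028 + 0.17²/2)·0.3333] / 0.0981 = [-0.1092 + 0.0141] / 0.0981 = -0.9684 ≈ -0.97
d₂ = d₁ − σ√T = -0.9684 − 0.0981 = -1.0666 ≈ -1.07
e^(−rT) = e^(−0.028·0.3333) = 0.9907
P = 290·0.9907·N(1.07) − 260·N(0.97) = 290·0.9907·0.8577 − 260·0.8340 = 246.4198 − 216.8400 = 29.5798

29.58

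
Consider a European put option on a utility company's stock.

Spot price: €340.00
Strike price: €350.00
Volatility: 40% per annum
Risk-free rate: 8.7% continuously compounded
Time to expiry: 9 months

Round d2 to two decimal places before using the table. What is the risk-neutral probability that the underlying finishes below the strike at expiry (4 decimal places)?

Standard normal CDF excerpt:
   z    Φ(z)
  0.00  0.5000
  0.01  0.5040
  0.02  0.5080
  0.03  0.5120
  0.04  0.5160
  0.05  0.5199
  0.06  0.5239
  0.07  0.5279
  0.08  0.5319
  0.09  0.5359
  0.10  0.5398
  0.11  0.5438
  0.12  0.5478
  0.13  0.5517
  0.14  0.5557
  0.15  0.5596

0.5279

σ√T = 0.4 × 0.8660 = 0.3464
d₁ = [ln(340/350) + (0.087 + ½·0.4²)·0.75] / (σ√T) = (-0.0290 + 0.1253) / 0.3464 = 0.2779 ≈ 0.28
d₂ = 0.2779 − 0.3464 = -0.0685 ≈ -0.07
Pr(exercise) under Q = N(−d₂) = N(0.07) = 0.5279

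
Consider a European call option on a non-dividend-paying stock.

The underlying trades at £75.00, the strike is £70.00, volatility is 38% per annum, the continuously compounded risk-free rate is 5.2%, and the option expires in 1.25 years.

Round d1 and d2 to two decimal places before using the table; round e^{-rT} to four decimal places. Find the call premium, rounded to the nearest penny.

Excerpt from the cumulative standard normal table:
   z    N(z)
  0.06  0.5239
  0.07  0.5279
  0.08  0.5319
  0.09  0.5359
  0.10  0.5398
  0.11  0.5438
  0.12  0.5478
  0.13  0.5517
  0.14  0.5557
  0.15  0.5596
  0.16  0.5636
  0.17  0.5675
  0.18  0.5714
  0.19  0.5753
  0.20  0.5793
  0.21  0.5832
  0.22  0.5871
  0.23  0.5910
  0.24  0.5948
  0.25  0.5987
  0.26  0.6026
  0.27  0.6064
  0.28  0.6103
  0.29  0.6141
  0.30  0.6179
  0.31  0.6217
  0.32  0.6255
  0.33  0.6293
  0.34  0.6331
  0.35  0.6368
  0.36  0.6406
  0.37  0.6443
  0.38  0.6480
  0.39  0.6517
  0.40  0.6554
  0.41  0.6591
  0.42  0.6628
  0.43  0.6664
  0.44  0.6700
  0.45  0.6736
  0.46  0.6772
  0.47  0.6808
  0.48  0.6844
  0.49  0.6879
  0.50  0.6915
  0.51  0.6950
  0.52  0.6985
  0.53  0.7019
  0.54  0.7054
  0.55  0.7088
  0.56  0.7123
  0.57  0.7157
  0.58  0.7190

σ√T = 0.38·√1.25 = 0.4249
d₁ = [ln(75/70) + (0.052 + 0.38²/2)·1.25] / 0.4249 = [0.0690 + 0.1552] / 0.4249 = 0.5278 which rounds to 0.53
d₂ = d₁ − σ√T = 0.5278 − 0.4249 = 0.1030 which rounds to 0.10
exp(−rT) = exp(−0.052·1.25) = 0.9371
N(d₁) = N(0.53) = 0.7019;  N(d₂) = N(0.10) = 0.5398
C = 75·0.7019 − 70·0.9371·0.5398 = 52.6425 − 35.4093 = 17.2332

£17.23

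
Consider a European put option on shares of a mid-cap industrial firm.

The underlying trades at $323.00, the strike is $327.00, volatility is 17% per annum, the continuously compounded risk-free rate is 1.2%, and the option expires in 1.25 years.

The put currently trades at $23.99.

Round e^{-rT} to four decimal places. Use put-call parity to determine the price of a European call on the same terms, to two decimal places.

e^(−rT) = e^(−0.012·1.25) = 0.9851
Put-call parity: C − P = S − K·e^(−rT) = 323 − 327·0.9851 = 323 − 322.1277 = 0.8723
C = P + (C − P) = 23.99 + (0.8723) = 24.8623

$24.86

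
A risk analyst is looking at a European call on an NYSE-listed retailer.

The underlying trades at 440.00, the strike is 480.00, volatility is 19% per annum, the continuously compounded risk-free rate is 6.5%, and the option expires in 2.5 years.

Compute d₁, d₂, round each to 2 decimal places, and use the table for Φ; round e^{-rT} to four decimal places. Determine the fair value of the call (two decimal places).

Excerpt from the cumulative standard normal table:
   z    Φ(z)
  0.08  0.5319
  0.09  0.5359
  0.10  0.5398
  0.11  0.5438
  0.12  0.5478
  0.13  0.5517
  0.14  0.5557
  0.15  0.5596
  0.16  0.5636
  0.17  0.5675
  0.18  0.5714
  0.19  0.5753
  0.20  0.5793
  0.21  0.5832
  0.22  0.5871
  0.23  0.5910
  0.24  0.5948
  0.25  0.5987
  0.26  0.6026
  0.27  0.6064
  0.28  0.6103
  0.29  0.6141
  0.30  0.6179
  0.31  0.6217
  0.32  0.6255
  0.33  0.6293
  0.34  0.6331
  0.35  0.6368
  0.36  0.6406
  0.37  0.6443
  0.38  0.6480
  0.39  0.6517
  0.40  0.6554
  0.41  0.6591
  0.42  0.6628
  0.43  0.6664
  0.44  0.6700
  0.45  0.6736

68.14

T = 2.5;  σ√T = 0.3004
d₁ = [ln(440/480) + (0.065 + 0.19²/2)·2.5] / 0.3004 = [-0.0870 + 0.2076] / 0.3004 = 0.4015 ⇒ 0.40
d₂ = d₁ − σ√T = 0.4015 − 0.3004 = 0.1011 ⇒ 0.10
e^(−rT) = e^(−0.065·2.5) = 0.8500
C = 440·N(0.40) − 480·0.8500·N(0.10) = 440·0.6554 − 480·0.8500·0.5398 = 288.3760 − 220.2384 = 68.1376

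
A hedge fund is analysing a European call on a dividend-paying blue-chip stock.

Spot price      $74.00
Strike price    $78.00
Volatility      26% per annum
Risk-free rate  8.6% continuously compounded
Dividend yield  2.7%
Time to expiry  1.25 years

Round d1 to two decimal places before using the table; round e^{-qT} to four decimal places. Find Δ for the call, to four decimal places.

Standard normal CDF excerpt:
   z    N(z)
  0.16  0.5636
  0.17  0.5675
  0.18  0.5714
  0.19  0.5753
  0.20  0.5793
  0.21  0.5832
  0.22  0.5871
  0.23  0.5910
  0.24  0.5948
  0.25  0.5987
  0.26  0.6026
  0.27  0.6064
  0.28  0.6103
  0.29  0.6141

0.5676

σ√T = 0.26 × 1.1180 = 0.2907
d₁ = [ln(74/78) + (0.086 − 0.027 + 0.26²/2)·1.25] / 0.2907 = [-0.0526 + 0.1160] / 0.2907 = 0.2180 ⇒ 0.22
N(d₁) = N(0.22) = 0.5871
Δ_call = e^(−qT)·N(d₁) = 0.9668·0.5871 = 0.5676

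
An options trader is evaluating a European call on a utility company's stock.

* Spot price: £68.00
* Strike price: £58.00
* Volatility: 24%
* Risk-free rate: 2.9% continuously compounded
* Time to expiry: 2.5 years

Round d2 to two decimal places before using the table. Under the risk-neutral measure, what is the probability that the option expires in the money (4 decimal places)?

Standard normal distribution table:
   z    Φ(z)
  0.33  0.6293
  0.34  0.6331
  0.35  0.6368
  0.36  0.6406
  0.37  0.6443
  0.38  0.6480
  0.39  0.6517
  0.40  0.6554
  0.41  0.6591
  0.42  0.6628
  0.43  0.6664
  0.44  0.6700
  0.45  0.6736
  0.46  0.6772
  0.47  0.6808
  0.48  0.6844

0.6628

σ√T = 0.24 × 1.5811 = 0.3795
ln(S/K) + (r + σ²/2)T = ln(68/58) + (0.029 + 0.24²/2)·2.5 = 0.1591 + 0.1445 = 0.3036
d₁ = 0.3036 / 0.3795 = 0.8000 ≈ 0.80
d₂ = d₁ − σ√T = 0.8000 − 0.3795 = 0.4205 ≈ 0.42
Risk-neutral Pr[S_T > K] = N(d₂) = N(0.42) = 0.6628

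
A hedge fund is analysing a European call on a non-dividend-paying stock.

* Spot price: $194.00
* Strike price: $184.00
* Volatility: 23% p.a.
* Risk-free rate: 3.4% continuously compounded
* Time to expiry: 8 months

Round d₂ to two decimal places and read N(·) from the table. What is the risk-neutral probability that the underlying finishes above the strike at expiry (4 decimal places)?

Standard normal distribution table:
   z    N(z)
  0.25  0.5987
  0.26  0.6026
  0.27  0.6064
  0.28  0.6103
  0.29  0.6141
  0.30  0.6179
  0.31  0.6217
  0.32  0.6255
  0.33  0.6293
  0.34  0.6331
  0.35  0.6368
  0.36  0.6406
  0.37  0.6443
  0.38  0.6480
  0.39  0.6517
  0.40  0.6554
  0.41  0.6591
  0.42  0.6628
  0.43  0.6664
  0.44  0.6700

0.6217

T = 0.6667;  σ√T = 0.1878
d₁ = [ln(194/184) + (0.034 + 0.23²/2)·0.6667] / 0.1878 = [0.0529 + 0.0403] / 0.1878 = 0.4964 which rounds to 0.50
d₂ = d₁ − σ√T = 0.4964 − 0.1878 = 0.3086 which rounds to 0.31
Pr(exercise) under Q = N(d₂) = 0.6217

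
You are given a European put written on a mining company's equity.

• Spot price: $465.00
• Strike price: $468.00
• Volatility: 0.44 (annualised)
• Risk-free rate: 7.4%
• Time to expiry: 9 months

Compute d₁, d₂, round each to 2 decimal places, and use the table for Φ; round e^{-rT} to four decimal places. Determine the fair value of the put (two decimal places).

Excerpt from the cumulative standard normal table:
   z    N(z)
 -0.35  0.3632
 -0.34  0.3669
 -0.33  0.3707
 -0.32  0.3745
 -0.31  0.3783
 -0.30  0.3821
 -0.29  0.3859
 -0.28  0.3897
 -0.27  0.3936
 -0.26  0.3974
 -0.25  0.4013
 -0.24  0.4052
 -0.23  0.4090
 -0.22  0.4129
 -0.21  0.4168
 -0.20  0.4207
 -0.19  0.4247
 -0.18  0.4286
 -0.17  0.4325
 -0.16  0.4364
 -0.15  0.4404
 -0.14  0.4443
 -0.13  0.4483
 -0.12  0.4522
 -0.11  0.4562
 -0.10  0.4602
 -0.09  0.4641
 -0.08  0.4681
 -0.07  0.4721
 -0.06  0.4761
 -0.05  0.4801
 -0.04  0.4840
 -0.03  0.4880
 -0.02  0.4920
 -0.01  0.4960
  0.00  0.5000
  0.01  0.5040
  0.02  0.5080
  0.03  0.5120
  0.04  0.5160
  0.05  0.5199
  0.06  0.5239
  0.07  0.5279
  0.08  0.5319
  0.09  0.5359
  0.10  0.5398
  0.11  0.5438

T = 0.75;  σ√T = 0.3811
d₁ = [ln(465/468) + (0.074 + 0.44²/2)·0.75] / 0.3811 = [-0.0064 + 0.1281] / 0.3811 = 0.3193 ≈ 0.32
d₂ = d₁ − σ√T = 0.3193 − 0.3811 = -0.0618 ≈ -0.06
exp(−rT) = exp(−0.074·0.75) = 0.9460
P = 468·0.9460·N(0.06) − 465·N(-0.32) = 468·0.9460·0.5239 − 465·0.3745 = 231.9452 − 174.1425 = 57.8027

$57.80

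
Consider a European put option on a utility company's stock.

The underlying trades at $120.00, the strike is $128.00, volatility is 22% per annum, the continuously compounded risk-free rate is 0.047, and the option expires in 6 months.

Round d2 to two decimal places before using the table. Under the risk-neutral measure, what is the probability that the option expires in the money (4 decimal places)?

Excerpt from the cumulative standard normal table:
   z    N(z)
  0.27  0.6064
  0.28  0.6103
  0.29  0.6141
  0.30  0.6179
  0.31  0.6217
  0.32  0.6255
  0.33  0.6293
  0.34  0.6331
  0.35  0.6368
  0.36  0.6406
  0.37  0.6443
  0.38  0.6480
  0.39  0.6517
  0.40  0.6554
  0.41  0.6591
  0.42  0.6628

σ√T = 0.22 × 0.7071 = 0.1556
d₁ = [ln(120/128) + (0.047 + ½·0.22²)·0.5] / (σ√T) = (-0.0645 + 0.0356) / 0.1556 = -0.1860 which rounds to -0.19
d₂ = -0.1860 − 0.1556 = -0.3416 which rounds to -0.34
Pr(exercise) under Q = N(−d₂) = N(0.34) = 0.6331

0.6331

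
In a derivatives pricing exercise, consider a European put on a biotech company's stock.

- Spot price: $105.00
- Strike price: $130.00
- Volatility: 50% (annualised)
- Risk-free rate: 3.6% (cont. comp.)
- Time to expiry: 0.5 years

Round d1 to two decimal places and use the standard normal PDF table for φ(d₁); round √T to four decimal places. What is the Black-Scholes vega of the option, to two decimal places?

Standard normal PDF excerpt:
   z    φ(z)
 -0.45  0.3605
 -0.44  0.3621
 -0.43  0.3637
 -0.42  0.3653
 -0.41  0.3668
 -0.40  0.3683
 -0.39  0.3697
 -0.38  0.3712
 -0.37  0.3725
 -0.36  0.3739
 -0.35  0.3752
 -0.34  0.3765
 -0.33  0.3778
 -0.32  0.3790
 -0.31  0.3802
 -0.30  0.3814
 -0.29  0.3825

27.56

T = 0.5;  σ√T = 0.3536
d₁ = [ln(105/130) + (0.036 + ½·0.5²)·0.5] / (σ√T) = (-0.2136 + 0.0805) / 0.3536 = -0.3764 ≈ -0.38
√T = √0.5 = 0.7071
φ(d₁) = φ(-0.38) = 0.3712
vega = S·φ(d₁)·√T = 105·0.3712·0.7071 = 27.5599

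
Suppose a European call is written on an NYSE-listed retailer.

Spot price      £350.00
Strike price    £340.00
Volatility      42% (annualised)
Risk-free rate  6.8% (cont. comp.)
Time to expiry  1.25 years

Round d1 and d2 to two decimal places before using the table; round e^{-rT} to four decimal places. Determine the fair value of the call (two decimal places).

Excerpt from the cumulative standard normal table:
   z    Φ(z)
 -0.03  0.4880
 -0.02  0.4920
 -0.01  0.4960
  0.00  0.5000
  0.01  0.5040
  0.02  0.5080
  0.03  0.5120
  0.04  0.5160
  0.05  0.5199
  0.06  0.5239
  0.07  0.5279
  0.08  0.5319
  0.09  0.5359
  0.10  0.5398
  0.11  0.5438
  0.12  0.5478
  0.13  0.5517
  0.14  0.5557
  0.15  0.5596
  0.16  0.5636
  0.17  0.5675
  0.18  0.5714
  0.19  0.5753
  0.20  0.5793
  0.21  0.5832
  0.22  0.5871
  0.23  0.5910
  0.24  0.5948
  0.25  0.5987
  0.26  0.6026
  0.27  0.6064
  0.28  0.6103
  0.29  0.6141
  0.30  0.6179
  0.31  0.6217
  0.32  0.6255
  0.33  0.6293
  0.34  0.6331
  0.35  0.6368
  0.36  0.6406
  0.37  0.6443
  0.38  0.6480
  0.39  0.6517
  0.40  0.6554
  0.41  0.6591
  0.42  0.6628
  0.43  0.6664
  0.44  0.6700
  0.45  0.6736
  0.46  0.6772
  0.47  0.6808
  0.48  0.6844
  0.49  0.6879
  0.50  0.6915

£82.15

σ√T = 0.42 × 1.1180 = 0.4696
ln(S/K) + (r + σ²/2)T = ln(350/340) + (0.068 + 0.42²/2)·1.25 = 0.0290 + 0.1953 = 0.2242
d₁ = 0.2242 / 0.4696 = 0.4775 ≈ 0.48
d₂ = d₁ − σ√T = 0.4775 − 0.4696 = 0.0080 ≈ 0.01
exp(−rT) = exp(−0.068·1.25) = 0.9185
C = 350·N(0.48) − 340·0.9185·N(0.01) = 350·0.6844 − 340·0.9185·0.5040 = 239.5400 − 157.3942 = 82.1458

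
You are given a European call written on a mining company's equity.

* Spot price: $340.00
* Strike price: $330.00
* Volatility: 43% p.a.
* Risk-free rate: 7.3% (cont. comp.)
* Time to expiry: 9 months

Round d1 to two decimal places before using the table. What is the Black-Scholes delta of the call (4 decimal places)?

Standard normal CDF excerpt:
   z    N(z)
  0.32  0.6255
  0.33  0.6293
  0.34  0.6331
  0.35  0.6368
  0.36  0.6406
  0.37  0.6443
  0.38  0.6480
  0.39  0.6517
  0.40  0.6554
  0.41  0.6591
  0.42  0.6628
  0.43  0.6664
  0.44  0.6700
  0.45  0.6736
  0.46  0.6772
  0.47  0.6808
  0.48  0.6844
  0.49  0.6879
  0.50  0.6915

0.6591

σ√T = 0.43·√0.75 = 0.3724
ln(S/K) + (r + σ²/2)T = ln(340/330) + (0.073 + 0.43²/2)·0.75 = 0.0299 + 0.1241 = 0.1539
d₁ = 0.1539 / 0.3724 = 0.4134 which rounds to 0.41
N(d₁) = N(0.41) = 0.6591
Δ_call = N(d₁) = 0.6591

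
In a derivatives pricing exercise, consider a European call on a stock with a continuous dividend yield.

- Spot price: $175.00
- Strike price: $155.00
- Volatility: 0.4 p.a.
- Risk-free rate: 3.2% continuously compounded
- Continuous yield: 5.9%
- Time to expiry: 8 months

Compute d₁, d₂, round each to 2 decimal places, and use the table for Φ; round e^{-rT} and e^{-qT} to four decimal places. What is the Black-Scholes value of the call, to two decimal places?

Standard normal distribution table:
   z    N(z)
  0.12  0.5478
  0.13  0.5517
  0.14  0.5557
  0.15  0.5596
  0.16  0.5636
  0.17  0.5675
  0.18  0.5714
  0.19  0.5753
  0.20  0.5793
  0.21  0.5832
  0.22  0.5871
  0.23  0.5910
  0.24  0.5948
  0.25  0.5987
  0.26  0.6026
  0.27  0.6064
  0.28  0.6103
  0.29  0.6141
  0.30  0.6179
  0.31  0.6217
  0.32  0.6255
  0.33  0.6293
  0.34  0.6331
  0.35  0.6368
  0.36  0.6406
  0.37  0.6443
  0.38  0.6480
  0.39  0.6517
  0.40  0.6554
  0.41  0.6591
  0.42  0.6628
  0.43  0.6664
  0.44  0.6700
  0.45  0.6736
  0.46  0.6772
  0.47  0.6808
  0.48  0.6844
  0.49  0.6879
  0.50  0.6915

σ√T = 0.4·√0.6667 = 0.3266
ln(S/K) + (r − q + σ²/2)T = ln(175/155) + (0.032 − 0.059 + 0.4²/2)·0.6667 = 0.1214 + 0.0353 = 0.1567
d₁ = 0.1567 / 0.3266 = 0.4798 ⇒ 0.48
d₂ = d₁ − σ√T = 0.4798 − 0.3266 = 0.1532 ⇒ 0.15
e^(−qT) = e^(−0.059·0.6667) = 0.9614;  e^(−rT) = e^(−0.032·0.6667) = 0.9789
N(d₁) = N(0.48) = 0.6844;  N(d₂) = N(0.15) = 0.5596
C = 175·0.9614·0.6844 − 155·0.9789·0.5596 = 115.1469 − 84.9078 = 30.2390

$30.24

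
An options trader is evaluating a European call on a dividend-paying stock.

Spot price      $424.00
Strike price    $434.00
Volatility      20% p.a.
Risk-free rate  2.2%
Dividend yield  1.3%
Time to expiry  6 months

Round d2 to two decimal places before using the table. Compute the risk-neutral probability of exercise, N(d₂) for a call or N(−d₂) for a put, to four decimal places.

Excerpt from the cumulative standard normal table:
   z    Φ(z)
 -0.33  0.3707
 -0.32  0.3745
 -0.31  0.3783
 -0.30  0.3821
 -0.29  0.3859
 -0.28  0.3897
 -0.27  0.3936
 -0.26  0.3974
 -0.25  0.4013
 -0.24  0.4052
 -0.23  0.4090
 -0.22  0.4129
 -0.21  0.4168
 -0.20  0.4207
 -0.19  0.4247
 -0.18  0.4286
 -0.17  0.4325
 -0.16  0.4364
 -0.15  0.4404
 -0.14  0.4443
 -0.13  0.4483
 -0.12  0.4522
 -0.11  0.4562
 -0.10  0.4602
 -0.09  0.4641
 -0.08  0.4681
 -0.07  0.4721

T = 0.5;  σ√T = 0.1414
ln(S/K) + (r − q + σ²/2)T = ln(424/434) + (0.022 − 0.013 + 0.2²/2)·0.5 = -0.0233 + 0.0145 = -0.0088
d₁ = -0.0088 / 0.1414 = -0.0623 ⇒ -0.06
d₂ = d₁ − σ√T = -0.0623 − 0.1414 = -0.2037 ⇒ -0.20
Pr(exercise) under Q = N(d₂) = 0.4207

0.4207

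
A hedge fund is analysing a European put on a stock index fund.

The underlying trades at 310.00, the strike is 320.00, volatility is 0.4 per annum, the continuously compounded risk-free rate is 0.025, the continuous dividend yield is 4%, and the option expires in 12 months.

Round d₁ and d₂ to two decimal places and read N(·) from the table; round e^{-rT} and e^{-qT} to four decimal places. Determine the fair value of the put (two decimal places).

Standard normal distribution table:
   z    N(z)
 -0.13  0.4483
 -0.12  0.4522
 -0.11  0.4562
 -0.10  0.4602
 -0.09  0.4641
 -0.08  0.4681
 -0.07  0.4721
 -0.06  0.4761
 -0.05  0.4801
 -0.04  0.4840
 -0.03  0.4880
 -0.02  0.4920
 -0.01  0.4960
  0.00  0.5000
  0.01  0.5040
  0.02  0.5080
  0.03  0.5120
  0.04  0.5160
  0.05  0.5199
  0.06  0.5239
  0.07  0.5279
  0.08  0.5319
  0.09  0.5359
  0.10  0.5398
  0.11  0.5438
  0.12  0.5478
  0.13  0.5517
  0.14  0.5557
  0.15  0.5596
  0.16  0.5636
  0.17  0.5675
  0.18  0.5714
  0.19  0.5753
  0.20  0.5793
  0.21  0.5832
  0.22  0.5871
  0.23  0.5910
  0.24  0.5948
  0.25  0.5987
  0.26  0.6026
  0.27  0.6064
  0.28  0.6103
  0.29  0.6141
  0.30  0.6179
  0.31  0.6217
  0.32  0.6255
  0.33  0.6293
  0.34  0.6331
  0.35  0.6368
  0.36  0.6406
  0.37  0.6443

55.79

T = 1;  σ√T = 0.4000
d₁ = [ln(310/320) + (0.025 − 0.04 + 0.4²/2)·1] / 0.4000 = [-0.0317 + 0.0650] / 0.4000 = 0.0831 which rounds to 0.08
d₂ = d₁ − σ√T = 0.0831 − 0.4000 = -0.3169 which rounds to -0.32
exp(−qT) = exp(−0.04·1) = 0.9608;  exp(−rT) = exp(−0.025·1) = 0.9753
P = 320·0.9753·N(0.32) − 310·0.9608·N(-0.08) = 320·0.9753·0.6255 − 310·0.9608·0.4681 = 195.2160 − 139.4226 = 55.7934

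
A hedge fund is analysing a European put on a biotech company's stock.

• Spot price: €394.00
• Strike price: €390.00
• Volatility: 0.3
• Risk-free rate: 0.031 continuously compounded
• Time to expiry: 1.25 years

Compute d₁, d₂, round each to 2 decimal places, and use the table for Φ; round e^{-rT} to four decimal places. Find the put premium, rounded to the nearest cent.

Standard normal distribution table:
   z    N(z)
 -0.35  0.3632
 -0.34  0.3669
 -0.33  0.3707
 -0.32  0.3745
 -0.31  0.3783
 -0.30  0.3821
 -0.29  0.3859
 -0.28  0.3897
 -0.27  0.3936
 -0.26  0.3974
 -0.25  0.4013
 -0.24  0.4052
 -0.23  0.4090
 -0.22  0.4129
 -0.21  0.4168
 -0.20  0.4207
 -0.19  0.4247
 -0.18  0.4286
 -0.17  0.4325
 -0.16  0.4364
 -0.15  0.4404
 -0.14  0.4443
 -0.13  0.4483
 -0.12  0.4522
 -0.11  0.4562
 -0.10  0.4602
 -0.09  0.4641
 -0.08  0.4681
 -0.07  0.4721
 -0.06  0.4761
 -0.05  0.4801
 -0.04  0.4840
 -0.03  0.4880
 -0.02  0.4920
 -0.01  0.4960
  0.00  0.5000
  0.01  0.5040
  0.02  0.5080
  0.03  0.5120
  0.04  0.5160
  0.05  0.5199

σ√T = 0.3 × 1.1180 = 0.3354
ln(S/K) + (r + σ²/2)T = ln(394/390) + (0.031 + 0.3²/2)·1.25 = 0.0102 + 0.0950 = 0.1052
d₁ = 0.1052 / 0.3354 = 0.3137 ⇒ 0.31
d₂ = d₁ − σ√T = 0.3137 − 0.3354 = -0.0218 ⇒ -0.02
exp(−rT) = exp(−0.031·1.25) = 0.9620
P = 390·0.9620·N(0.02) − 394·N(-0.31) = 390·0.9620·0.5080 − 394·0.3783 = 190.5914 − 149.0502 = 41.5412

€41.54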